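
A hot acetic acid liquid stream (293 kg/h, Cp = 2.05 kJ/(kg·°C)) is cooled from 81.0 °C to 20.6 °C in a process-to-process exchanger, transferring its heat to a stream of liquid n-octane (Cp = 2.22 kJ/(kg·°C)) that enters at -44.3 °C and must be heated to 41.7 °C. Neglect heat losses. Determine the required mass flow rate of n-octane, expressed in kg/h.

Heat released by hot stream: Q = 293 × 2.05 × (81.0 − 20.6) = 36279 kJ/h
Energy balance on cold side (adiabatic exchanger): Q = ṁ_c·Cp_c·(T_c,out − T_c,in)
ṁ_c = 36279 / [2.22 × (41.7 − -44.3)] = 190.02 kg/h

ṁ_c = 190 kg/h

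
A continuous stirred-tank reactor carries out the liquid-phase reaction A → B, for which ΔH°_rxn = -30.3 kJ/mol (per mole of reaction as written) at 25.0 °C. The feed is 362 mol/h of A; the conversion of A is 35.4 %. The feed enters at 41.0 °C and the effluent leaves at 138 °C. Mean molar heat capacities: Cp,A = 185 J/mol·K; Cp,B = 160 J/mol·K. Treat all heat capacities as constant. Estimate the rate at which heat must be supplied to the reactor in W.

Q_in = 625 W

Extent of reaction ξ = 0.354 × 362 = 128.15 mol/h
Reaction term: ξ·ΔH°_rxn = 128.15 × -30.3 = -3882.9 kJ/h
Sensible, feed 41.0→25 °C: -1071.5 kJ/h
Outlet flows (mol/h): A 233.85, B 128.15
Sensible, products 25→138 °C: 7205.6 kJ/h
Q = ΔH = 2251.2 kJ/h = 0.62533 kW
Heat supplied = 625.33 W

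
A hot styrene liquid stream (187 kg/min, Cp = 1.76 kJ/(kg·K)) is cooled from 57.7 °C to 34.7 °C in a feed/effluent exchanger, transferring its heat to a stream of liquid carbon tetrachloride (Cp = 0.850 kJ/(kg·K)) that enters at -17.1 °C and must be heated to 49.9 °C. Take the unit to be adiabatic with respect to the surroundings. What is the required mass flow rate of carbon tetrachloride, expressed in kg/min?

ṁ_c = 133 kg/min

Heat released by hot stream: Q = 187 × 1.76 × (57.7 − 34.7) = 7569.8 kJ/min
Energy balance on cold side (adiabatic exchanger): Q = ṁ_c·Cp_c·(T_c,out − T_c,in)
ṁ_c = 7569.8 / [0.850 × (49.9 − -17.1)] = 132.92 kg/min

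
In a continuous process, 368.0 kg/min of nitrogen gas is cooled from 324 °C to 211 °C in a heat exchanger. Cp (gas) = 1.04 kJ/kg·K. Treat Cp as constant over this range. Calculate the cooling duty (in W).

Q = ṁ·Cp·ΔT = 368.0 × 1.04 × (211 − 324) = -43247 kJ/min
Converting: 43247 / 60 s = 720.79 kW
Cooling duty = 720790 W

Q_c = 721000 W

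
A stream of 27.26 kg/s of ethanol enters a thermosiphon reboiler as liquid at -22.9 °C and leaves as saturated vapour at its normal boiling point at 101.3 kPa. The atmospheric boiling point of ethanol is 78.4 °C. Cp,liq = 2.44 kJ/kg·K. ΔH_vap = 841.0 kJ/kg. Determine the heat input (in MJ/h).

liquid -22.9→78.4 °C: 247.17 kJ/kg
vaporisation at 78.4 °C: 841 kJ/kg
Δh = 247.17 + 841 = 1088.2 kJ/kg
Q = ṁ·Δh = 27.26 kg/s × 1088.2 kJ/kg = 29664 kJ/s
|Q| = 29664 kW = 106790 MJ/h

Q = 107000 MJ/h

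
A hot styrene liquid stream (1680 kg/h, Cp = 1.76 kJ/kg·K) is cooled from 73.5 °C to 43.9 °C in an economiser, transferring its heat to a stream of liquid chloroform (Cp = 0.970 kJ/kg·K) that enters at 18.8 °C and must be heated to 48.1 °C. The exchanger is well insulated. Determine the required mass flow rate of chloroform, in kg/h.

ṁ_c = 3080 kg/h

Heat released by hot stream: Q = 1680 × 1.76 × (73.5 − 43.9) = 87521 kJ/h
Energy balance on cold side (adiabatic exchanger): Q = ṁ_c·Cp_c·(T_c,out − T_c,in)
ṁ_c = 87521 / [0.970 × (48.1 − 18.8)] = 3079.5 kg/h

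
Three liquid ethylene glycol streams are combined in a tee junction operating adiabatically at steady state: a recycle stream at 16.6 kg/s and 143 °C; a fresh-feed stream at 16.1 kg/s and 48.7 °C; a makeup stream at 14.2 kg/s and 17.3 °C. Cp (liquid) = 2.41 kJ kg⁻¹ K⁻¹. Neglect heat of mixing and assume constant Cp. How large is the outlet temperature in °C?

T_out = 72.6 °C

Energy balance with Q = 0: Σ ṁᵢCp,ᵢ(T_out − Tᵢ) = 0
Σ ṁᵢCp,ᵢTᵢ = 16.6×2.41×143 + 16.1×2.41×48.7 + 14.2×2.41×17.3 = 8202.5
Σ ṁᵢCp,ᵢ = 16.6×2.41 + 16.1×2.41 + 14.2×2.41 = 113.03
T_out = 8202.5 / 113.03 = 72.57 °C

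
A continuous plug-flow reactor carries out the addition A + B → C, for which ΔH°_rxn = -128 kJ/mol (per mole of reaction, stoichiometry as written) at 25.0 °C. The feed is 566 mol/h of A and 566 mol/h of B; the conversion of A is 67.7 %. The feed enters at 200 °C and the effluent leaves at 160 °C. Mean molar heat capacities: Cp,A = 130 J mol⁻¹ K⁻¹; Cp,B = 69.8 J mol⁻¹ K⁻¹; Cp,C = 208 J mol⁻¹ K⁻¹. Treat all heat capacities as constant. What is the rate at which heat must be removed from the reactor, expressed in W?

Extent of reaction ξ = 0.677 × 566 = 383.18 mol/h
Reaction term: ξ·ΔH°_rxn = 383.18 × -128 = -49047 kJ/h
Sensible, feed 200→25 °C: -19790 kJ/h
Outlet flows (mol/h): A 182.82, B 182.82, C 383.18
Sensible, products 25→160 °C: 15691 kJ/h
Q = ΔH = -53147 kJ/h = -14.763 kW
Heat removed = 14763 W

Q_out = 14800 W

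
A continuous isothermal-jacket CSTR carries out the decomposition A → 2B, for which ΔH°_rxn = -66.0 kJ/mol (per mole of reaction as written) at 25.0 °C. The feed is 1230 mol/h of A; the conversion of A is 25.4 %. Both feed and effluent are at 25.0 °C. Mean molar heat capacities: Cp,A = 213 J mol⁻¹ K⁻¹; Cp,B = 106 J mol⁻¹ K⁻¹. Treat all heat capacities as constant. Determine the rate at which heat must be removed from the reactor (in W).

Extent of reaction ξ = 0.254 × 1230 = 312.42 mol/h
Reaction term: ξ·ΔH°_rxn = 312.42 × -66.0 = -20620 kJ/h
Q = ΔH = -20620 kJ/h = -5.7277 kW
Heat removed = 5727.7 W

Q_out = 5730 W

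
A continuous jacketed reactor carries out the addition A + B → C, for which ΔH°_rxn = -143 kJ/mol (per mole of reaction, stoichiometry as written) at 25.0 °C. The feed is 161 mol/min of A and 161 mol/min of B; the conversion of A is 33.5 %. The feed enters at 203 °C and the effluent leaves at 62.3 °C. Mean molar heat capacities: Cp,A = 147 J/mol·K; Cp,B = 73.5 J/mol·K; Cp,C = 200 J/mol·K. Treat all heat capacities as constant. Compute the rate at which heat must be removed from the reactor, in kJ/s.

Q_out = 212 kJ/s

Extent of reaction ξ = 0.335 × 161 = 53.935 mol/min
Reaction term: ξ·ΔH°_rxn = 53.935 × -143 = -7712.7 kJ/min
Sensible, feed 203→25 °C: -6319.1 kJ/min
Outlet flows (mol/min): A 107.06, B 107.06, C 53.935
Sensible, products 25→62.3 °C: 1282.9 kJ/min
Q = ΔH = -12749 kJ/min = -212.48 kW
Heat removed = 212.48 kJ/s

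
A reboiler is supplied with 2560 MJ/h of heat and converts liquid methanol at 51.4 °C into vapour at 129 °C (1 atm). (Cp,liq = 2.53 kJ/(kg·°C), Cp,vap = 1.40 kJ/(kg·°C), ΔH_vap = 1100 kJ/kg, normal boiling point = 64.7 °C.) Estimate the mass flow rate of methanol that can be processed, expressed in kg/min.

ṁ = 34.9 kg/min

Δh = 2.53×(64.7−51.4) + 1100 + 1.40×(129−64.7) = 1223.7 kJ/kg
Q = 2560 MJ/h = 711.11 kJ/s = 42667 kJ/min
ṁ = Q/Δh = 42667 / 1223.7 = 34.868 kg/min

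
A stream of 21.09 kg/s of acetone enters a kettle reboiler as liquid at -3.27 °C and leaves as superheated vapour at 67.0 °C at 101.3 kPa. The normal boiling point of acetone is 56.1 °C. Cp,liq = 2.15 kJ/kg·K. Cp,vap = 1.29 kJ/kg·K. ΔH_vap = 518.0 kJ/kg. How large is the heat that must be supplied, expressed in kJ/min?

Q = 835000 kJ/min

liquid -3.27→56.1 °C: 127.65 kJ/kg
vaporisation at 56.1 °C: 518 kJ/kg
vapour 56.1→67.0 °C: 14.061 kJ/kg
Δh = 127.65 + 518 + 14.061 = 659.71 kJ/kg
Q = ṁ·Δh = 21.09 kg/s × 659.71 kJ/kg = 13913 kJ/s
|Q| = 13913 kW = 834790 kJ/min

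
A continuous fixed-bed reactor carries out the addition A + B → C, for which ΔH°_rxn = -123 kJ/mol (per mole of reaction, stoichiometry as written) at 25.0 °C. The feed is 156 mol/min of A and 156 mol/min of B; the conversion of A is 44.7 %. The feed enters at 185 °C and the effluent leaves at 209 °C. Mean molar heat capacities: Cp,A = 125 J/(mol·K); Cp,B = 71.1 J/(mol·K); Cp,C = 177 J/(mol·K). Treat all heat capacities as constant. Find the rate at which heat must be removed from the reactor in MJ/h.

Q_out = 485 MJ/h

Extent of reaction ξ = 0.447 × 156 = 69.732 mol/min
Reaction term: ξ·ΔH°_rxn = 69.732 × -123 = -8577 kJ/min
Sensible, feed 185→25 °C: -4894.7 kJ/min
Outlet flows (mol/min): A 86.268, B 86.268, C 69.732
Sensible, products 25→209 °C: 5383.8 kJ/min
Q = ΔH = -8087.9 kJ/min = -134.8 kW
Heat removed = 485.27 MJ/h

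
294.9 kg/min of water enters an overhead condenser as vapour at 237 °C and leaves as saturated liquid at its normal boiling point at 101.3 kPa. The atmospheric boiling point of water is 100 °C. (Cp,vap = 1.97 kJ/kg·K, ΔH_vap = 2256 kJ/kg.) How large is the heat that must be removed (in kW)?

vapour 237→100 °C: -269.89 kJ/kg
condensation at 100 °C: -2256 kJ/kg
Δh = -269.89 + -2256 = -2525.9 kJ/kg
Q = ṁ·Δh = 294.9 kg/min × -2525.9 kJ/kg = -744880 kJ/min
|Q| = 12415 kW

Q_c = 12400 kW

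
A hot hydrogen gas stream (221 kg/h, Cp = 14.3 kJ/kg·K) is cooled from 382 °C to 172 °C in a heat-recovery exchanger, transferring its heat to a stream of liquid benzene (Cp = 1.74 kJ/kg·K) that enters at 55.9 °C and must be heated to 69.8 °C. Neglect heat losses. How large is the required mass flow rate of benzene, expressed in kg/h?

Heat released by hot stream: Q = 221 × 14.3 × (382 − 172) = 663660 kJ/h
Energy balance on cold side (adiabatic exchanger): Q = ṁ_c·Cp_c·(T_c,out − T_c,in)
ṁ_c = 663660 / [1.74 × (69.8 − 55.9)] = 27440 kg/h

ṁ_c = 27400 kg/h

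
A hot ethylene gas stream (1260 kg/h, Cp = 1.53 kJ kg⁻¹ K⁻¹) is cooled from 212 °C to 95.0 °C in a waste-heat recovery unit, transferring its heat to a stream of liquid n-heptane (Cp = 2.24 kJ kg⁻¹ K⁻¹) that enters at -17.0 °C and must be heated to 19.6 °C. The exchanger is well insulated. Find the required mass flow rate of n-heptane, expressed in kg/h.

Heat released by hot stream: Q = 1260 × 1.53 × (212 − 95.0) = 225550 kJ/h
Energy balance on cold side (adiabatic exchanger): Q = ṁ_c·Cp_c·(T_c,out − T_c,in)
ṁ_c = 225550 / [2.24 × (19.6 − -17.0)] = 2751.2 kg/h

ṁ_c = 2750 kg/h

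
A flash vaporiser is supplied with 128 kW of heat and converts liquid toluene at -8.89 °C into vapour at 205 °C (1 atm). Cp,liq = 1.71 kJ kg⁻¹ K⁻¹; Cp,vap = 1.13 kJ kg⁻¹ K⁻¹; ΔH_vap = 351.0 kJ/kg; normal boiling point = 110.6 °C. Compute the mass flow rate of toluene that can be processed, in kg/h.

Δh = 1.71×(110.6−-8.89) + 351.0 + 1.13×(205−110.6) = 662 kJ/kg
Q = 128 kW = 128 kJ/s = 460800 kJ/h
ṁ = Q/Δh = 460800 / 662 = 696.07 kg/h

ṁ = 696 kg/h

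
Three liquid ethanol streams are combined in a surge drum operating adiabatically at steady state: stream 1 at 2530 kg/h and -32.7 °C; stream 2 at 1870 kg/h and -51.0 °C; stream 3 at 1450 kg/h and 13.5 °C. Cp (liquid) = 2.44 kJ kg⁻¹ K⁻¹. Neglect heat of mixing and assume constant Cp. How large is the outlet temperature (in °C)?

No heat crosses the boundary, so H_out = H_in.
Σ ṁᵢCp,ᵢTᵢ = 2530×2.44×-32.7 + 1870×2.44×-51.0 + 1450×2.44×13.5 = -386800
Σ ṁᵢCp,ᵢ = 2530×2.44 + 1870×2.44 + 1450×2.44 = 14274
T_out = -386800 / 14274 = -27.098 °C

T_out = -27.1 °C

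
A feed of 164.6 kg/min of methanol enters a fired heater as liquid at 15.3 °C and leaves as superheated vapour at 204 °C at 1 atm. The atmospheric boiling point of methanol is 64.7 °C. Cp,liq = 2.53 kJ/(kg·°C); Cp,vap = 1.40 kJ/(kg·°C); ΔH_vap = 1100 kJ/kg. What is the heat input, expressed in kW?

Q = 3900 kW

liquid 15.3→64.7 °C: 124.98 kJ/kg
vaporisation at 64.7 °C: 1100 kJ/kg
vapour 64.7→204 °C: 195.02 kJ/kg
Δh = 124.98 + 1100 + 195.02 = 1420 kJ/kg
Q = ṁ·Δh = 164.6 kg/min × 1420 kJ/kg = 233730 kJ/min
|Q| = 3895.5 kW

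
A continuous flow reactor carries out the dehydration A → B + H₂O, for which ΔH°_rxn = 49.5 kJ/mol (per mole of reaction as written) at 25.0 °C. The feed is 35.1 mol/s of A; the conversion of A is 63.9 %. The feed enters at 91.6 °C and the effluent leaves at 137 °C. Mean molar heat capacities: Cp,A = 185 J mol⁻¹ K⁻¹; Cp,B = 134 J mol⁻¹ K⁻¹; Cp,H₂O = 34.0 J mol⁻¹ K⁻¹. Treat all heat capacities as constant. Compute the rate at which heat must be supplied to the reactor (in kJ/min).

Q_in = 81700 kJ/min

Extent of reaction ξ = 0.639 × 35.1 = 22.429 mol/s
Reaction term: ξ·ΔH°_rxn = 22.429 × 49.5 = 1110.2 kJ/s
Sensible, feed 91.6→25 °C: -432.47 kJ/s
Outlet flows (mol/s): A 12.671, B 22.429, H₂O 22.429
Sensible, products 25→137 °C: 684.57 kJ/s
Q = ΔH = 1362.3 kJ/s = 1362.3 kW
Heat supplied = 81740 kJ/min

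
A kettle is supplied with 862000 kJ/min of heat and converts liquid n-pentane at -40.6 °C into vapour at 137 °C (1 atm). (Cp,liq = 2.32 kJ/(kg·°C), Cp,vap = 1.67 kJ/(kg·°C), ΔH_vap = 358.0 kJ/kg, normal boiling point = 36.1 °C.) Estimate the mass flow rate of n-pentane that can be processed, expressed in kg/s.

ṁ = 20.4 kg/s

Δh = 2.32×(36.1−-40.6) + 358.0 + 1.67×(137−36.1) = 704.45 kJ/kg
Q = 862000 kJ/min = 14367 kJ/s = 14367 kJ/s
ṁ = Q/Δh = 14367 / 704.45 = 20.394 kg/s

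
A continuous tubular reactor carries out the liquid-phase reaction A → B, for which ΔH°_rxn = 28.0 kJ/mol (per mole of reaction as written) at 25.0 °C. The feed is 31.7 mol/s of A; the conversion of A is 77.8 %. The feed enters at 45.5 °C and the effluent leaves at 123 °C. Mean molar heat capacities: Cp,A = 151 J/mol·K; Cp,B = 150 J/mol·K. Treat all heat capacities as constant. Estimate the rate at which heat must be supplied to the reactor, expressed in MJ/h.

Q_in = 3810 MJ/h

Extent of reaction ξ = 0.778 × 31.7 = 24.663 mol/s
Reaction term: ξ·ΔH°_rxn = 24.663 × 28.0 = 690.55 kJ/s
Sensible, feed 45.5→25 °C: -98.127 kJ/s
Outlet flows (mol/s): A 7.0374, B 24.663
Sensible, products 25→123 °C: 466.68 kJ/s
Q = ΔH = 1059.1 kJ/s = 1059.1 kW
Heat supplied = 3812.8 MJ/h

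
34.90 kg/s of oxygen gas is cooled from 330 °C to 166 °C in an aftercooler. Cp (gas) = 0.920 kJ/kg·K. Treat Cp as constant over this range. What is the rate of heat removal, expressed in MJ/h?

Q_c = 19000 MJ/h

Q = ṁ·Cp·ΔT = 34.90 × 0.920 × (166 − 330) = -5265.7 kJ/s
Cooling duty = 18957 MJ/h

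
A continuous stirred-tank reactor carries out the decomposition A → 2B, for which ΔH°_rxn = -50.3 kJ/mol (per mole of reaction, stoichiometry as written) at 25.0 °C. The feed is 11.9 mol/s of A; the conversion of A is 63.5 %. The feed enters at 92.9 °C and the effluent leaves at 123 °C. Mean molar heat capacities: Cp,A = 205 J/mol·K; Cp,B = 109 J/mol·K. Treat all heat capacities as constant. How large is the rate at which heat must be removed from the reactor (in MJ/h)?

Extent of reaction ξ = 0.635 × 11.9 = 7.5565 mol/s
Reaction term: ξ·ΔH°_rxn = 7.5565 × -50.3 = -380.09 kJ/s
Sensible, feed 92.9→25 °C: -165.64 kJ/s
Outlet flows (mol/s): A 4.3435, B 15.113
Sensible, products 25→123 °C: 248.7 kJ/s
Q = ΔH = -297.04 kJ/s = -297.04 kW
Heat removed = 1069.3 MJ/h

Q_out = 1070 MJ/h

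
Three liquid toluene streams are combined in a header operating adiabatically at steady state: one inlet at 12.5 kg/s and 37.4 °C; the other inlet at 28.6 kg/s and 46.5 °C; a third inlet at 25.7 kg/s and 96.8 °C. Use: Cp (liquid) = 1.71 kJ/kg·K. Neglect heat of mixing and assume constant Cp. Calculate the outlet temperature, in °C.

T_out = 64.1 °C

Energy balance with Q = 0: Σ ṁᵢCp,ᵢ(T_out − Tᵢ) = 0
Σ ṁᵢCp,ᵢTᵢ = 12.5×1.71×37.4 + 28.6×1.71×46.5 + 25.7×1.71×96.8 = 7327.6
Σ ṁᵢCp,ᵢ = 12.5×1.71 + 28.6×1.71 + 25.7×1.71 = 114.23
T_out = 7327.6 / 114.23 = 64.149 °C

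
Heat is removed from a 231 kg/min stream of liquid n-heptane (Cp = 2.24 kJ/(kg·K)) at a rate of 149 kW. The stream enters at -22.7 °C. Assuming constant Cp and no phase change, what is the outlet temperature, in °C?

T_out = -40.0 °C

Q = 149 kW = 8940 kJ/min
ΔT = Q/(ṁ·Cp) = 8940/(231×2.24) = 17.277 K
T_out = -22.7 − 17.277 = -39.977 °C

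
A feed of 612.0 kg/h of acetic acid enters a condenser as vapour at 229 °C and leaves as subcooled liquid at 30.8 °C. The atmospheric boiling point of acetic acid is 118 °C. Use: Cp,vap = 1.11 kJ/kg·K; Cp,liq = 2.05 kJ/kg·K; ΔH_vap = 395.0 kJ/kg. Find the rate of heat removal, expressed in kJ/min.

Q_c = 7110 kJ/min

vapour 229→118 °C: -123.21 kJ/kg
condensation at 118 °C: -395 kJ/kg
liquid 118→30.8 °C: -178.76 kJ/kg
Δh = -123.21 + -395 + -178.76 = -696.97 kJ/kg
Q = ṁ·Δh = 612.0 kg/h × -696.97 kJ/kg = -426550 kJ/h
|Q| = 118.48 kW = 7109.1 kJ/min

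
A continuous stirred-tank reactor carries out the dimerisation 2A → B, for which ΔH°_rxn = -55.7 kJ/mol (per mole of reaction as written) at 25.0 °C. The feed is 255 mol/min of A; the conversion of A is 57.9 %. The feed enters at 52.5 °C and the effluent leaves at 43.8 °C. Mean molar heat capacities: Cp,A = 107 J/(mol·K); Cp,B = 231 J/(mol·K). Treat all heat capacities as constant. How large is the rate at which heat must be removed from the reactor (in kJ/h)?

Q_out = 260000 kJ/h

Extent of reaction ξ = 0.579 × 255 / 2 = 73.822 mol/min
Reaction term: ξ·ΔH°_rxn = 73.822 × -55.7 = -4111.9 kJ/min
Sensible, feed 52.5→25 °C: -750.34 kJ/min
Outlet flows (mol/min): A 107.36, B 73.822
Sensible, products 25→43.8 °C: 536.55 kJ/min
Q = ΔH = -4325.7 kJ/min = -72.095 kW
Heat removed = 259540 kJ/h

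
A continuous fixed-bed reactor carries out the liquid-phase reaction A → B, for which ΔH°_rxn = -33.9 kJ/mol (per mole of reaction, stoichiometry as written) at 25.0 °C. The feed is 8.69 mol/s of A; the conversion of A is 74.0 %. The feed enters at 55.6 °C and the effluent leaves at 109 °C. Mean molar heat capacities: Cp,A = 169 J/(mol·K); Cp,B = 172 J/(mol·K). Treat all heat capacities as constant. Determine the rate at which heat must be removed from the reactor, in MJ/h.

Q_out = 497 MJ/h

Extent of reaction ξ = 0.740 × 8.69 = 6.4306 mol/s
Reaction term: ξ·ΔH°_rxn = 6.4306 × -33.9 = -218 kJ/s
Sensible, feed 55.6→25 °C: -44.939 kJ/s
Outlet flows (mol/s): A 2.2594, B 6.4306
Sensible, products 25→109 °C: 124.98 kJ/s
Q = ΔH = -137.95 kJ/s = -137.95 kW
Heat removed = 496.63 MJ/h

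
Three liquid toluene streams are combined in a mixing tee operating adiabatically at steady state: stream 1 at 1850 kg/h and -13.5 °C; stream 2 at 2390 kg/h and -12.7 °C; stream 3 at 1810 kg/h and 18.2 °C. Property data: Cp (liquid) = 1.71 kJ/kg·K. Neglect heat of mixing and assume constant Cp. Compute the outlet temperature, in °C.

Energy balance with Q = 0: Σ ṁᵢCp,ᵢ(T_out − Tᵢ) = 0
Σ ṁᵢCp,ᵢTᵢ = 1850×1.71×-13.5 + 2390×1.71×-12.7 + 1810×1.71×18.2 = -38280
Σ ṁᵢCp,ᵢ = 1850×1.71 + 2390×1.71 + 1810×1.71 = 10346
T_out = -38280 / 10346 = -3.7002 °C

T_out = -3.70 °C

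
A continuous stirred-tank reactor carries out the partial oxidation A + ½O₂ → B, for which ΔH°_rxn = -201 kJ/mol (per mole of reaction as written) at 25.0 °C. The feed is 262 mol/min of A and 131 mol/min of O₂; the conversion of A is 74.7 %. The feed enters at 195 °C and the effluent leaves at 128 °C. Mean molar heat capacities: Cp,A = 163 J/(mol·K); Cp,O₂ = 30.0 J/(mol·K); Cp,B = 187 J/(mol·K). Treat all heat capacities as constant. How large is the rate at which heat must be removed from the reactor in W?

Extent of reaction ξ = 0.747 × 262 = 195.71 mol/min
Reaction term: ξ·ΔH°_rxn = 195.71 × -201 = -39339 kJ/min
Sensible, feed 195→25 °C: -7928.1 kJ/min
Outlet flows (mol/min): A 66.286, O₂ 33.143, B 195.71
Sensible, products 25→128 °C: 4984.9 kJ/min
Q = ΔH = -42282 kJ/min = -704.69 kW
Heat removed = 704690 W

Q_out = 705000 W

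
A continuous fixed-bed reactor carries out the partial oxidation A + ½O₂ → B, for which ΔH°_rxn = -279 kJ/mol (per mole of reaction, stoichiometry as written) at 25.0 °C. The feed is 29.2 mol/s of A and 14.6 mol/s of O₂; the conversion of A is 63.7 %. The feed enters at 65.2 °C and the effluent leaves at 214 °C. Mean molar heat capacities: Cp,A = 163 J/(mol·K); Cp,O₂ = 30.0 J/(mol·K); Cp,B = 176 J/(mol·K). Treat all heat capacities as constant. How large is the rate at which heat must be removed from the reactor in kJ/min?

Extent of reaction ξ = 0.637 × 29.2 = 18.6 mol/s
Reaction term: ξ·ΔH°_rxn = 18.6 × -279 = -5189.5 kJ/s
Sensible, feed 65.2→25 °C: -208.94 kJ/s
Outlet flows (mol/s): A 10.6, O₂ 5.2998, B 18.6
Sensible, products 25→214 °C: 975.32 kJ/s
Q = ΔH = -4423.1 kJ/s = -4423.1 kW
Heat removed = 265390 kJ/min

Q_out = 265000 kJ/min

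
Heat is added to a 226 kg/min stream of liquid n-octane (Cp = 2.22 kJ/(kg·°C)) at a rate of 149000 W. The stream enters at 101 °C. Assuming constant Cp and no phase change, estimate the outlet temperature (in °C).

T_out = 119 °C

Q = 149000 W = 8940 kJ/min
ΔT = Q/(ṁ·Cp) = 8940/(226×2.22) = 17.819 K
T_out = 101 + 17.819 = 118.82 °C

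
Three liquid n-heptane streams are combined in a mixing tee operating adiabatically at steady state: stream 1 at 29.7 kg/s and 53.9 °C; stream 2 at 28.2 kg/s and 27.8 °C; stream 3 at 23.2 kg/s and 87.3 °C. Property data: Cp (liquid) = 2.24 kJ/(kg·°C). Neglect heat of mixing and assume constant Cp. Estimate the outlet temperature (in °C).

T_out = 54.4 °C

No heat crosses the boundary, so H_out = H_in.
T_out = Σ ṁᵢCp,ᵢTᵢ / Σ ṁᵢCp,ᵢ
      = 9878.7 / 181.66 = 54.379 °C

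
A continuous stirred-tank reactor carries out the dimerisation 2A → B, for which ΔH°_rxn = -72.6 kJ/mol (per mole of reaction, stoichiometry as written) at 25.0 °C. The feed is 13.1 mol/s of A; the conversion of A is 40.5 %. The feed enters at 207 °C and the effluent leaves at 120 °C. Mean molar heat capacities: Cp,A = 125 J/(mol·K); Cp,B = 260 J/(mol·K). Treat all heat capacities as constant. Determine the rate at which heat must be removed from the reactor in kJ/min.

Extent of reaction ξ = 0.405 × 13.1 / 2 = 2.6528 mol/s
Reaction term: ξ·ΔH°_rxn = 2.6528 × -72.6 = -192.59 kJ/s
Sensible, feed 207→25 °C: -298.02 kJ/s
Outlet flows (mol/s): A 7.7945, B 2.6528
Sensible, products 25→120 °C: 158.08 kJ/s
Q = ΔH = -332.53 kJ/s = -332.53 kW
Heat removed = 19952 kJ/min

Q_out = 20000 kJ/min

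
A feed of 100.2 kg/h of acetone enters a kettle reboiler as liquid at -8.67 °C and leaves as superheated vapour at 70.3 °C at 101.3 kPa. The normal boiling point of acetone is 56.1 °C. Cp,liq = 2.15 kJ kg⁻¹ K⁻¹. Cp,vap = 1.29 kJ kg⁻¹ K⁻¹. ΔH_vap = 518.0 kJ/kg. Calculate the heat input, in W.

liquid -8.67→56.1 °C: 139.26 kJ/kg
vaporisation at 56.1 °C: 518 kJ/kg
vapour 56.1→70.3 °C: 18.318 kJ/kg
Δh = 139.26 + 518 + 18.318 = 675.57 kJ/kg
Q = ṁ·Δh = 100.2 kg/h × 675.57 kJ/kg = 67692 kJ/h
|Q| = 18.803 kW = 18803 W

Q = 18800 W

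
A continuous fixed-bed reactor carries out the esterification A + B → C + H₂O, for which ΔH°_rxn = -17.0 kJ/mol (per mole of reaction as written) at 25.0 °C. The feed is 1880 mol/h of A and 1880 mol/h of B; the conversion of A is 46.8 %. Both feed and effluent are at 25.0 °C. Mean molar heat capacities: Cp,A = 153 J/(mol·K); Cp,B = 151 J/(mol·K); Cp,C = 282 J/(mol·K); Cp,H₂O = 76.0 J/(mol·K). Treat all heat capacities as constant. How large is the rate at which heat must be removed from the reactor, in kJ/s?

Q_out = 4.15 kJ/s

Extent of reaction ξ = 0.468 × 1880 = 879.84 mol/h
Reaction term: ξ·ΔH°_rxn = 879.84 × -17.0 = -14957 kJ/h
Q = ΔH = -14957 kJ/h = -4.1548 kW
Heat removed = 4.1548 kJ/s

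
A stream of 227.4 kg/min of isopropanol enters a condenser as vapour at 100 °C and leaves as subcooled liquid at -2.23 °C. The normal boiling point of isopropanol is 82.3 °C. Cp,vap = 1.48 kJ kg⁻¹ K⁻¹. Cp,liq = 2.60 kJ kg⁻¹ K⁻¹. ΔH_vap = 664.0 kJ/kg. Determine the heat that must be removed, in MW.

vapour 100→82.3 °C: -26.196 kJ/kg
condensation at 82.3 °C: -664 kJ/kg
liquid 82.3→-2.23 °C: -219.78 kJ/kg
Δh = -26.196 + -664 + -219.78 = -909.97 kJ/kg
Q = ṁ·Δh = 227.4 kg/min × -909.97 kJ/kg = -206930 kJ/min
|Q| = 3448.8 kW = 3.4488 MW

Q_c = 3.45 MW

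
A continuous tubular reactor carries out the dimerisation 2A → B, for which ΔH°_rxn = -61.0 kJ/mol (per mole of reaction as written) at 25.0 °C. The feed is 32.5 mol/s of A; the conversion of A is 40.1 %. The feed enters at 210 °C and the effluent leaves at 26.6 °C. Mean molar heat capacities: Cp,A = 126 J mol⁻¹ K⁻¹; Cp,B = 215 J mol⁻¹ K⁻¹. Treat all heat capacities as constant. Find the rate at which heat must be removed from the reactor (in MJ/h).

Extent of reaction ξ = 0.401 × 32.5 / 2 = 6.5163 mol/s
Reaction term: ξ·ΔH°_rxn = 6.5163 × -61.0 = -397.49 kJ/s
Sensible, feed 210→25 °C: -757.58 kJ/s
Outlet flows (mol/s): A 19.468, B 6.5163
Sensible, products 25→26.6 °C: 6.1662 kJ/s
Q = ΔH = -1148.9 kJ/s = -1148.9 kW
Heat removed = 4136 MJ/h

Q_out = 4140 MJ/h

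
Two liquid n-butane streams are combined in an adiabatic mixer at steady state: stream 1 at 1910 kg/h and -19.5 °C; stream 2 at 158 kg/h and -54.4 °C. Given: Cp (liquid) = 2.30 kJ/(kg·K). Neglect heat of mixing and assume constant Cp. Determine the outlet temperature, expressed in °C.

T_out = -22.2 °C

Adiabatic, steady state ⇒ Σ ṁᵢCp,ᵢ(T_out − Tᵢ) = 0
Σ ṁᵢCp,ᵢTᵢ = 1910×2.30×-19.5 + 158×2.30×-54.4 = -105430
Σ ṁᵢCp,ᵢ = 1910×2.30 + 158×2.30 = 4756.4
T_out = -105430 / 4756.4 = -22.166 °C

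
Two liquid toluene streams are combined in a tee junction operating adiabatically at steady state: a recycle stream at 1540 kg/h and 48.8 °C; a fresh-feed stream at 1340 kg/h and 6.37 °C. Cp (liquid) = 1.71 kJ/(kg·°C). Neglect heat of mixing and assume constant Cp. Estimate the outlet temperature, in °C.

Energy balance with Q = 0: Σ ṁᵢCp,ᵢ(T_out − Tᵢ) = 0
T_out = Σ ṁᵢCp,ᵢTᵢ / Σ ṁᵢCp,ᵢ
      = 143110 / 4924.8 = 29.058 °C

T_out = 29.1 °C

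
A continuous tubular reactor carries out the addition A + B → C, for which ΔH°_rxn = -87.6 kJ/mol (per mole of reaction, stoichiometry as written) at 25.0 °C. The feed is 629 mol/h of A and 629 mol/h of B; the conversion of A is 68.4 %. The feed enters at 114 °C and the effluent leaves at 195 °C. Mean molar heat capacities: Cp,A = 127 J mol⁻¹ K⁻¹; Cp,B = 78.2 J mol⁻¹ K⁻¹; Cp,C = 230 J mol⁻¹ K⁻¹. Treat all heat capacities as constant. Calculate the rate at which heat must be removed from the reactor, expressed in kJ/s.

Q_out = 7.06 kJ/s

Extent of reaction ξ = 0.684 × 629 = 430.24 mol/h
Reaction term: ξ·ΔH°_rxn = 430.24 × -87.6 = -37689 kJ/h
Sensible, feed 114→25 °C: -11487 kJ/h
Outlet flows (mol/h): A 198.76, B 198.76, C 430.24
Sensible, products 25→195 °C: 23756 kJ/h
Q = ΔH = -25420 kJ/h = -7.0611 kW
Heat removed = 7.0611 kJ/s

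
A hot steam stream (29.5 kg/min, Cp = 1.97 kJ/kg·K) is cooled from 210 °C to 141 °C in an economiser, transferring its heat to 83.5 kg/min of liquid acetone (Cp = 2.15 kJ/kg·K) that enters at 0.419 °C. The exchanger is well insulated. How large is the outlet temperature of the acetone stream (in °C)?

T_c,out = 22.8 °C

Heat released by hot stream: Q = 29.5 × 1.97 × (210 − 141) = 4009.9 kJ/min
Energy balance on cold side (adiabatic exchanger): Q = ṁ_c·Cp_c·(T_c,out − T_c,in)
T_c,out = 0.419 + 4009.9/(83.5 × 2.15) = 22.755 °C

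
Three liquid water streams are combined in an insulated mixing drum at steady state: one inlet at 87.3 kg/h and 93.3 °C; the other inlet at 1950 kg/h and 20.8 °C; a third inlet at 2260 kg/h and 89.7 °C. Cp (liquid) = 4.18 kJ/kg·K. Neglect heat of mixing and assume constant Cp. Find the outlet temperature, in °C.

T_out = 58.5 °C

Energy balance with Q = 0: Σ ṁᵢCp,ᵢ(T_out − Tᵢ) = 0
T_out = Σ ṁᵢCp,ᵢTᵢ / Σ ṁᵢCp,ᵢ
      = 1.051e+06 / 17963 = 58.508 °C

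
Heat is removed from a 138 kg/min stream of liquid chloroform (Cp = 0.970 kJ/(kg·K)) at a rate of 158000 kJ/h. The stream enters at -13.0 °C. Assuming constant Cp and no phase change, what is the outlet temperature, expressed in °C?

Q = 158000 kJ/h = 2633.3 kJ/min
ΔT = Q/(ṁ·Cp) = 2633.3/(138×0.970) = 19.672 K
T_out = -13.0 − 19.672 = -32.672 °C

T_out = -32.7 °C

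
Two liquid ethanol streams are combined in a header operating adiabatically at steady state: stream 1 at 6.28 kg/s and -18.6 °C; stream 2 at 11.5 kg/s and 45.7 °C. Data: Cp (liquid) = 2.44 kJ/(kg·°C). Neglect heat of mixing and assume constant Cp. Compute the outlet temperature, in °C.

T_out = 23.0 °C

Energy balance with Q = 0: Σ ṁᵢCp,ᵢ(T_out − Tᵢ) = 0
T_out = Σ ṁᵢCp,ᵢTᵢ / Σ ṁᵢCp,ᵢ
      = 997.33 / 43.383 = 22.989 °C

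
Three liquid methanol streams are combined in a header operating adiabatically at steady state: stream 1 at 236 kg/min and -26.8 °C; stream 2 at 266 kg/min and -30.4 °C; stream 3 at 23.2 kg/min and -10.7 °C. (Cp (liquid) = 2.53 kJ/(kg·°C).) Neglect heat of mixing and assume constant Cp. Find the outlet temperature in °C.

Energy balance with Q = 0: Σ ṁᵢCp,ᵢ(T_out − Tᵢ) = 0
T_out = Σ ṁᵢCp,ᵢTᵢ / Σ ṁᵢCp,ᵢ
      = -37088 / 1328.8 = -27.912 °C

T_out = -27.9 °C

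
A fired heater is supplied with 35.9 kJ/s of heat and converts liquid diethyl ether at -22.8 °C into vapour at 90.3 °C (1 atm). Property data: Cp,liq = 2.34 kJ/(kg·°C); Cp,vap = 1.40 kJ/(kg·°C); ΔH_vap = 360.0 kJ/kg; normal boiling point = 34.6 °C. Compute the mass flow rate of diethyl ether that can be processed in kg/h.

ṁ = 226 kg/h

Δh = 2.34×(34.6−-22.8) + 360.0 + 1.40×(90.3−34.6) = 572.3 kJ/kg
Q = 35.9 kJ/s = 35.9 kJ/s = 129240 kJ/h
ṁ = Q/Δh = 129240 / 572.3 = 225.83 kg/h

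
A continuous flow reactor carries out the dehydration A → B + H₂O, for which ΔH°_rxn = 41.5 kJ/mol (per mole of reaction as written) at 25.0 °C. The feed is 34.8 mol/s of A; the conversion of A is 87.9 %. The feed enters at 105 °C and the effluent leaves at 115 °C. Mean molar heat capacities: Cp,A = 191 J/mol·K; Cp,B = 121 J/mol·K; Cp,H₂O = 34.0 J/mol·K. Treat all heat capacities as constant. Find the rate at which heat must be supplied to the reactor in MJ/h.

Extent of reaction ξ = 0.879 × 34.8 = 30.589 mol/s
Reaction term: ξ·ΔH°_rxn = 30.589 × 41.5 = 1269.5 kJ/s
Sensible, feed 105→25 °C: -531.74 kJ/s
Outlet flows (mol/s): A 4.2108, B 30.589, H₂O 30.589
Sensible, products 25→115 °C: 499.1 kJ/s
Q = ΔH = 1236.8 kJ/s = 1236.8 kW
Heat supplied = 4452.5 MJ/h

Q_in = 4450 MJ/h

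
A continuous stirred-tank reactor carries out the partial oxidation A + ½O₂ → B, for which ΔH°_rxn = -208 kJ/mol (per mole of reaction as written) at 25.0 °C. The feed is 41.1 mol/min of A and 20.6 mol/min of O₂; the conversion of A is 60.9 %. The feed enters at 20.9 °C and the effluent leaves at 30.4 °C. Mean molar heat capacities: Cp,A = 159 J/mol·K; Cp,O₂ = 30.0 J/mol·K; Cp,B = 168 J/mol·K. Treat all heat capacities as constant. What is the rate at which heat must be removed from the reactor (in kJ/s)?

Q_out = 85.7 kJ/s

Extent of reaction ξ = 0.609 × 41.1 = 25.03 mol/min
Reaction term: ξ·ΔH°_rxn = 25.03 × -208 = -5206.2 kJ/min
Sensible, feed 20.9→25 °C: 29.327 kJ/min
Outlet flows (mol/min): A 16.07, O₂ 8.0851, B 25.03
Sensible, products 25→30.4 °C: 37.815 kJ/min
Q = ΔH = -5139.1 kJ/min = -85.651 kW
Heat removed = 85.651 kJ/s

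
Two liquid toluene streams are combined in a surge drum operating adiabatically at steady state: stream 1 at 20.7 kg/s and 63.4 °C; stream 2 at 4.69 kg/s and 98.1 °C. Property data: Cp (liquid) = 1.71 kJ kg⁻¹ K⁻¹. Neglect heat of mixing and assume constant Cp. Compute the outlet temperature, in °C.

T_out = 69.8 °C

No heat crosses the boundary, so H_out = H_in.
T_out = Σ ṁᵢCp,ᵢTᵢ / Σ ṁᵢCp,ᵢ
      = 3030.9 / 43.417 = 69.81 °C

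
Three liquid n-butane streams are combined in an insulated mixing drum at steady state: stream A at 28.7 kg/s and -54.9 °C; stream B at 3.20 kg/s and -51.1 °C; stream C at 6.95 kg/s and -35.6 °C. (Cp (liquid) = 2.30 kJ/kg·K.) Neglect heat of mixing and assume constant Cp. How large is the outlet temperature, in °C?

T_out = -51.1 °C

Adiabatic, steady state ⇒ Σ ṁᵢCp,ᵢ(T_out − Tᵢ) = 0
Σ ṁᵢCp,ᵢTᵢ = 28.7×2.30×-54.9 + 3.20×2.30×-51.1 + 6.95×2.30×-35.6 = -4569.1
Σ ṁᵢCp,ᵢ = 28.7×2.30 + 3.20×2.30 + 6.95×2.30 = 89.355
T_out = -4569.1 / 89.355 = -51.134 °C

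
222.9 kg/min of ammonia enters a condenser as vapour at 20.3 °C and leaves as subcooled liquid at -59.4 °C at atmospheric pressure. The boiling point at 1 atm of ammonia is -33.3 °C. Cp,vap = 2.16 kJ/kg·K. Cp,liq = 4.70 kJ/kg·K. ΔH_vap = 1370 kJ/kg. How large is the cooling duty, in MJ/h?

Q_c = 21500 MJ/h

vapour 20.3→-33.3 °C: -115.78 kJ/kg
condensation at -33.3 °C: -1370 kJ/kg
liquid -33.3→-59.4 °C: -122.67 kJ/kg
Δh = -115.78 + -1370 + -122.67 = -1608.4 kJ/kg
Q = ṁ·Δh = 222.9 kg/min × -1608.4 kJ/kg = -358520 kJ/min
|Q| = 5975.4 kW = 21511 MJ/h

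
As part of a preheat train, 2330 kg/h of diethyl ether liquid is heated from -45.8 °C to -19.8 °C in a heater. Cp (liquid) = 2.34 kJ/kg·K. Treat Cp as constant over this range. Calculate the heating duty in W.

Q = ṁ·Cp·ΔT = 2330 × 2.34 × (-19.8 − -45.8) = 141760 kJ/h
Converting: 141760 / 3600 s = 39.377 kW
Heating duty = 39377 W

Q = 39400 W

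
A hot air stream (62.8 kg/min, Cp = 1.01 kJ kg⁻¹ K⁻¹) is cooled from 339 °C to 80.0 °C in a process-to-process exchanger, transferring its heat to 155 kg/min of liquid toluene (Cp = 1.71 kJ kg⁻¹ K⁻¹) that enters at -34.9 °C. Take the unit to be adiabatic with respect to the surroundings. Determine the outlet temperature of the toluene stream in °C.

T_c,out = 27.1 °C

Heat released by hot stream: Q = 62.8 × 1.01 × (339 − 80.0) = 16428 kJ/min
Energy balance on cold side (adiabatic exchanger): Q = ṁ_c·Cp_c·(T_c,out − T_c,in)
T_c,out = -34.9 + 16428/(155 × 1.71) = 27.08 °C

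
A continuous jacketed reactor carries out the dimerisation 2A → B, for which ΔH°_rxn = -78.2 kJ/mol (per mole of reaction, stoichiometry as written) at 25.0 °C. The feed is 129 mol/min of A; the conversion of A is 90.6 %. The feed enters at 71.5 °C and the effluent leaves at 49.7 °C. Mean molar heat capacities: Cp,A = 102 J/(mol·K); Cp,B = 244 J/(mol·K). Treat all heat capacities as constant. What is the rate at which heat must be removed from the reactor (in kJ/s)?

Q_out = 80.0 kJ/s

Extent of reaction ξ = 0.906 × 129 / 2 = 58.437 mol/min
Reaction term: ξ·ΔH°_rxn = 58.437 × -78.2 = -4569.8 kJ/min
Sensible, feed 71.5→25 °C: -611.85 kJ/min
Outlet flows (mol/min): A 12.126, B 58.437
Sensible, products 25→49.7 °C: 382.74 kJ/min
Q = ΔH = -4798.9 kJ/min = -79.981 kW
Heat removed = 79.981 kJ/s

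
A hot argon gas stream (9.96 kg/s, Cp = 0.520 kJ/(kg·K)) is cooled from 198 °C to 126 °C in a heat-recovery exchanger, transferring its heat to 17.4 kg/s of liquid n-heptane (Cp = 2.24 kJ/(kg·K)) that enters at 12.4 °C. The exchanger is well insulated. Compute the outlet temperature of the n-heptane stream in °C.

Heat released by hot stream: Q = 9.96 × 0.520 × (198 − 126) = 372.9 kJ/s
Energy balance on cold side (adiabatic exchanger): Q = ṁ_c·Cp_c·(T_c,out − T_c,in)
T_c,out = 12.4 + 372.9/(17.4 × 2.24) = 21.967 °C

T_c,out = 22.0 °C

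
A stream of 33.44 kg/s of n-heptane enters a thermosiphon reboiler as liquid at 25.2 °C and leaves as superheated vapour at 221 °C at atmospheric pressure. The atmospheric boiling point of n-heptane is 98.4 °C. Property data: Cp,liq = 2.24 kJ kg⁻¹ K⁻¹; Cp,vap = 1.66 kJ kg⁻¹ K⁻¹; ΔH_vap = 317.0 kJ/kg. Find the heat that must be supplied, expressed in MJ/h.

Q = 82400 MJ/h

liquid 25.2→98.4 °C: 163.97 kJ/kg
vaporisation at 98.4 °C: 317 kJ/kg
vapour 98.4→221 °C: 203.52 kJ/kg
Δh = 163.97 + 317 + 203.52 = 684.48 kJ/kg
Q = ṁ·Δh = 33.44 kg/s × 684.48 kJ/kg = 22889 kJ/s
|Q| = 22889 kW = 82401 MJ/h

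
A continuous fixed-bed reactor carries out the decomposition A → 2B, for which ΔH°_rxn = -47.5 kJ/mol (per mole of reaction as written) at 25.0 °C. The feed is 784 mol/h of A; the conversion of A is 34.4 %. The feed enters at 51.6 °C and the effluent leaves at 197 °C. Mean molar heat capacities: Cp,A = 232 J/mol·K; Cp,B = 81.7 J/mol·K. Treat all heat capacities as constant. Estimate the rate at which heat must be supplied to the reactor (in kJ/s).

Q_in = 2.90 kJ/s

Extent of reaction ξ = 0.344 × 784 = 269.7 mol/h
Reaction term: ξ·ΔH°_rxn = 269.7 × -47.5 = -12811 kJ/h
Sensible, feed 51.6→25 °C: -4838.2 kJ/h
Outlet flows (mol/h): A 514.3, B 539.39
Sensible, products 25→197 °C: 28103 kJ/h
Q = ΔH = 10454 kJ/h = 2.9038 kW
Heat supplied = 2.9038 kJ/s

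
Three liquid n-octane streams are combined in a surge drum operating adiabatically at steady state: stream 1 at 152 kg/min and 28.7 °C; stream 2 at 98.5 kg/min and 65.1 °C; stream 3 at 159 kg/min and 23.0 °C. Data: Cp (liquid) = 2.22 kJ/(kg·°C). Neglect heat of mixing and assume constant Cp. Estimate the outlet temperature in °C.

T_out = 35.2 °C

Adiabatic, steady state ⇒ Σ ṁᵢCp,ᵢ(T_out − Tᵢ) = 0
Σ ṁᵢCp,ᵢTᵢ = 152×2.22×28.7 + 98.5×2.22×65.1 + 159×2.22×23.0 = 32038
Σ ṁᵢCp,ᵢ = 152×2.22 + 98.5×2.22 + 159×2.22 = 909.09
T_out = 32038 / 909.09 = 35.242 °C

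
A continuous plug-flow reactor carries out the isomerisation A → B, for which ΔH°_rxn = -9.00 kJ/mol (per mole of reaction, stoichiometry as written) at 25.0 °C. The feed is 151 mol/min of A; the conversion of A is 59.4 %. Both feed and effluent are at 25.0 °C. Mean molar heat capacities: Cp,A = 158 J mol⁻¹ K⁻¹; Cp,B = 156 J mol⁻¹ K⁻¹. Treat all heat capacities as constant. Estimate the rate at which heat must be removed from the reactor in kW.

Extent of reaction ξ = 0.594 × 151 = 89.694 mol/min
Reaction term: ξ·ΔH°_rxn = 89.694 × -9.00 = -807.25 kJ/min
Q = ΔH = -807.25 kJ/min = -13.454 kW
Heat removed = 13.454 kW

Q_out = 13.5 kW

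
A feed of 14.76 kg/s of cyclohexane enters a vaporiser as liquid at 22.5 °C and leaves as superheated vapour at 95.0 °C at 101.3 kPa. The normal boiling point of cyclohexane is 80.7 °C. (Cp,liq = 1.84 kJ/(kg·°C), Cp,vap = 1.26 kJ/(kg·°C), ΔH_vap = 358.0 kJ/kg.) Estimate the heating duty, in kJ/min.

Q = 428000 kJ/min

liquid 22.5→80.7 °C: 107.09 kJ/kg
vaporisation at 80.7 °C: 358 kJ/kg
vapour 80.7→95.0 °C: 18.018 kJ/kg
Δh = 107.09 + 358 + 18.018 = 483.11 kJ/kg
Q = ṁ·Δh = 14.76 kg/s × 483.11 kJ/kg = 7130.6 kJ/s
|Q| = 7130.6 kW = 427840 kJ/min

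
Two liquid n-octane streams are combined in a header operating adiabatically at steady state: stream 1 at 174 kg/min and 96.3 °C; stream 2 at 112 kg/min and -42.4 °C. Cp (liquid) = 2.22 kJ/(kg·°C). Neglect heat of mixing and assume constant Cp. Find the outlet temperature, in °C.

No heat crosses the boundary, so H_out = H_in.
Σ ṁᵢCp,ᵢTᵢ = 174×2.22×96.3 + 112×2.22×-42.4 = 26656
Σ ṁᵢCp,ᵢ = 174×2.22 + 112×2.22 = 634.92
T_out = 26656 / 634.92 = 41.984 °C

T_out = 42.0 °C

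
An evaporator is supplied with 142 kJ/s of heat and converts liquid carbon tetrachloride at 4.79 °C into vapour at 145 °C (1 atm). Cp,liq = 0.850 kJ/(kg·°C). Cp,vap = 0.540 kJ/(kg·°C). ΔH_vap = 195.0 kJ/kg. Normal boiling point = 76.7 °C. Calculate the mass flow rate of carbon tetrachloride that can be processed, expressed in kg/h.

Δh = 0.850×(76.7−4.79) + 195.0 + 0.540×(145−76.7) = 293.01 kJ/kg
Q = 142 kJ/s = 142 kJ/s = 511200 kJ/h
ṁ = Q/Δh = 511200 / 293.01 = 1744.7 kg/h

ṁ = 1740 kg/h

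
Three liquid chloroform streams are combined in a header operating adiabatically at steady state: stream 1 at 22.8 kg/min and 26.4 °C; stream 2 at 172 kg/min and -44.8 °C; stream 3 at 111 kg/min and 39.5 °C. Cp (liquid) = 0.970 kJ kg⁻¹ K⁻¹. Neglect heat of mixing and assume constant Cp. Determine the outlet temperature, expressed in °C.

T_out = -8.89 °C

Energy balance with Q = 0: Σ ṁᵢCp,ᵢ(T_out − Tᵢ) = 0
Σ ṁᵢCp,ᵢTᵢ = 22.8×0.970×26.4 + 172×0.970×-44.8 + 111×0.970×39.5 = -2637.6
Σ ṁᵢCp,ᵢ = 22.8×0.970 + 172×0.970 + 111×0.970 = 296.63
T_out = -2637.6 / 296.63 = -8.892 °C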